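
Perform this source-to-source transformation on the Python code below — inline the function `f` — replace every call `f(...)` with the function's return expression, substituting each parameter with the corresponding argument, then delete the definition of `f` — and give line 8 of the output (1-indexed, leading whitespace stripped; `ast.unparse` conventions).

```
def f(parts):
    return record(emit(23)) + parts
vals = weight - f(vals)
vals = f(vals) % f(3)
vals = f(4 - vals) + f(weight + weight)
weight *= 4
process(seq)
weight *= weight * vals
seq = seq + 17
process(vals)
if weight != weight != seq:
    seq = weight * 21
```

process(vals)

Transformed code:
vals = weight - (record(emit(23)) + vals)
vals = (record(emit(23)) + vals) % (record(emit(23)) + 3)
vals = record(emit(23)) + (4 - vals) + (record(emit(23)) + (weight + weight))
weight *= 4
process(seq)
weight *= weight * vals
seq = seq + 17
process(vals)
if weight != weight != seq:
    seq = weight * 21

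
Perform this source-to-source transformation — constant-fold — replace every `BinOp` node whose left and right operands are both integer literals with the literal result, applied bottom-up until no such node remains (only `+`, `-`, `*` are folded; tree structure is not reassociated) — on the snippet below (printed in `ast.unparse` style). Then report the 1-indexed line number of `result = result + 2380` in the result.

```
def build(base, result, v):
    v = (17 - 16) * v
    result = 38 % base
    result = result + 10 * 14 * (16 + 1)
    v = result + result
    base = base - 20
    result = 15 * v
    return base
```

4

Transformed code:
def build(base, result, v):
    v = 1 * v
    result = 38 % base
    result = result + 2380
    v = result + result
    base = base - 20
    result = 15 * v
    return base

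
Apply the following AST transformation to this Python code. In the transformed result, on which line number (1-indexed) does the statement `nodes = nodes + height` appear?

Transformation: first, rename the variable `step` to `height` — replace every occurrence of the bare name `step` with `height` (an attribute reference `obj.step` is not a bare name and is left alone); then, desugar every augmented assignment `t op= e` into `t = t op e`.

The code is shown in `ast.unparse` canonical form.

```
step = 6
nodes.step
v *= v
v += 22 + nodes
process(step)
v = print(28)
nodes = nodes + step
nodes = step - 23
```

7

Transformed code:
height = 6
nodes.step
v = v * v
v = v + (22 + nodes)
process(height)
v = print(28)
nodes = nodes + height
nodes = height - 23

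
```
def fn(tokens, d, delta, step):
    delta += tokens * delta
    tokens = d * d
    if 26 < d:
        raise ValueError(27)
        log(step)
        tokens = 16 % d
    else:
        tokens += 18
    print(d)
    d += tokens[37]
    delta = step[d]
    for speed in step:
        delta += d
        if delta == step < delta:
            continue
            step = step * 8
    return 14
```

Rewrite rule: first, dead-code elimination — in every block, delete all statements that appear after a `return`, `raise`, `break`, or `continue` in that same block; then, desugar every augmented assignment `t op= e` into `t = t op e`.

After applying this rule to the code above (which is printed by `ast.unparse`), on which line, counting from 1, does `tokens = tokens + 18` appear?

7

Transformed code:
def fn(tokens, d, delta, step):
    delta = delta + tokens * delta
    tokens = d * d
    if 26 < d:
        raise ValueError(27)
    else:
        tokens = tokens + 18
    print(d)
    d = d + tokens[37]
    delta = step[d]
    for speed in step:
        delta = delta + d
        if delta == step < delta:
            continue
    return 14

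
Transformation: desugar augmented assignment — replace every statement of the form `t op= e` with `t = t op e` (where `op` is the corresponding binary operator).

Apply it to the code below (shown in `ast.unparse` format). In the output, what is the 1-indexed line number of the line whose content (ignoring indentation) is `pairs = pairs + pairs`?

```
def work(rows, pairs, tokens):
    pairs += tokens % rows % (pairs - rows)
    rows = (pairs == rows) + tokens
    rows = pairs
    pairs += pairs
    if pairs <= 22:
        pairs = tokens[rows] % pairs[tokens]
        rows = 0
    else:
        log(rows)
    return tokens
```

5

Transformed code:
def work(rows, pairs, tokens):
    pairs = pairs + tokens % rows % (pairs - rows)
    rows = (pairs == rows) + tokens
    rows = pairs
    pairs = pairs + pairs
    if pairs <= 22:
        pairs = tokens[rows] % pairs[tokens]
        rows = 0
    else:
        log(rows)
    return tokens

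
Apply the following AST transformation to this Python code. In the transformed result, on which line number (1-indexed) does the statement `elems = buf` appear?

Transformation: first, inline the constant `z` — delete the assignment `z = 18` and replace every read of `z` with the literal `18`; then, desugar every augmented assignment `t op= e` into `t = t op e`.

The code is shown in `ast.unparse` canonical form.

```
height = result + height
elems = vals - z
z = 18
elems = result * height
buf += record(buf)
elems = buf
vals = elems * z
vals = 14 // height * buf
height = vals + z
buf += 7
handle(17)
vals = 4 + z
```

Transformed code:
height = result + height
elems = vals - 18
elems = result * height
buf = buf + record(buf)
elems = buf
vals = elems * 18
vals = 14 // height * buf
height = vals + 18
buf = buf + 7
handle(17)
vals = 4 + 18

5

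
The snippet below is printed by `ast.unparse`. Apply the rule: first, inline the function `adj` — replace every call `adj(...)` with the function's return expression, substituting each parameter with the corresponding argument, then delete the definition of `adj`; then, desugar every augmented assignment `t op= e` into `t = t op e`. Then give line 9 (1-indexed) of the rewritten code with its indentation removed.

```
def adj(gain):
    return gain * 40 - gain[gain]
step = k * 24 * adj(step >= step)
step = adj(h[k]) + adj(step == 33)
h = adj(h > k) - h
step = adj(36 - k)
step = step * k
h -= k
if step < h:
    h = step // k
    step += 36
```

Transformed code:
step = k * 24 * ((step >= step) * 40 - (step >= step)[step >= step])
step = h[k] * 40 - h[k][h[k]] + ((step == 33) * 40 - (step == 33)[step == 33])
h = (h > k) * 40 - (h > k)[h > k] - h
step = (36 - k) * 40 - (36 - k)[36 - k]
step = step * k
h = h - k
if step < h:
    h = step // k
    step = step + 36

step = step + 36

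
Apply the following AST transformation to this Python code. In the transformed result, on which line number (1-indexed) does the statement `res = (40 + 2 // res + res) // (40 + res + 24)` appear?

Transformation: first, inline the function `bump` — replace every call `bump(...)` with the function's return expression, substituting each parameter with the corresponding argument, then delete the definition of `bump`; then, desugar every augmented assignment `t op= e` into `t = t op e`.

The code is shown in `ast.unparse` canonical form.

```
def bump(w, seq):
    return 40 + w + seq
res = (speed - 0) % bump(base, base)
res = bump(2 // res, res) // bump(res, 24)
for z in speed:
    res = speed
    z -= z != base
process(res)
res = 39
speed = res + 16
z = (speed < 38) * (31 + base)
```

Transformed code:
res = (speed - 0) % (40 + base + base)
res = (40 + 2 // res + res) // (40 + res + 24)
for z in speed:
    res = speed
    z = z - (z != base)
process(res)
res = 39
speed = res + 16
z = (speed < 38) * (31 + base)

2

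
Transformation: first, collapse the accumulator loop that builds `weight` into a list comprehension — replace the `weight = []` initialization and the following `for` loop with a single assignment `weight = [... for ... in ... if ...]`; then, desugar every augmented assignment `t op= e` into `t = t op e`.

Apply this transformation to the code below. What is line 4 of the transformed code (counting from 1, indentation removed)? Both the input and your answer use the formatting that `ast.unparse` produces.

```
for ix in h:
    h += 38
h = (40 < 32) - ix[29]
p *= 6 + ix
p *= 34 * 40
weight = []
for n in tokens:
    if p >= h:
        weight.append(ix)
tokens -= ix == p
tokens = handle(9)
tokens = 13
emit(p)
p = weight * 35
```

Transformed code:
for ix in h:
    h = h + 38
h = (40 < 32) - ix[29]
p = p * (6 + ix)
p = p * (34 * 40)
weight = [ix for n in tokens if p >= h]
tokens = tokens - (ix == p)
tokens = handle(9)
tokens = 13
emit(p)
p = weight * 35

p = p * (6 + ix)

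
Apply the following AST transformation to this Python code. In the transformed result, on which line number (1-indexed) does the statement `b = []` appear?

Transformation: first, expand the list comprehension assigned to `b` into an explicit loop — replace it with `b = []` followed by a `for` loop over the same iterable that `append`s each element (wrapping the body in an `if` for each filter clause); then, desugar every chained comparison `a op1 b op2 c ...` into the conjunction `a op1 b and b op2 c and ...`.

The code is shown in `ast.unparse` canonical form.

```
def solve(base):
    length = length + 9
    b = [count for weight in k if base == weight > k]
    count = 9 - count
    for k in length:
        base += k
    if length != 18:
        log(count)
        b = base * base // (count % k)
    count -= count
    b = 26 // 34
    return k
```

3

Transformed code:
def solve(base):
    length = length + 9
    b = []
    for weight in k:
        if base == weight and weight > k:
            b.append(count)
    count = 9 - count
    for k in length:
        base += k
    if length != 18:
        log(count)
        b = base * base // (count % k)
    count -= count
    b = 26 // 34
    return k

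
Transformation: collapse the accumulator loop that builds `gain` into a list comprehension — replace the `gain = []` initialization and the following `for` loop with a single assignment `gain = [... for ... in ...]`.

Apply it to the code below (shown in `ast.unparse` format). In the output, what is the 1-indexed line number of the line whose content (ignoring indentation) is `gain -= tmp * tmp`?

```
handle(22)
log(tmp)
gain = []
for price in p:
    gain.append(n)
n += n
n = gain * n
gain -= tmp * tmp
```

6

Transformed code:
handle(22)
log(tmp)
gain = [n for price in p]
n += n
n = gain * n
gain -= tmp * tmp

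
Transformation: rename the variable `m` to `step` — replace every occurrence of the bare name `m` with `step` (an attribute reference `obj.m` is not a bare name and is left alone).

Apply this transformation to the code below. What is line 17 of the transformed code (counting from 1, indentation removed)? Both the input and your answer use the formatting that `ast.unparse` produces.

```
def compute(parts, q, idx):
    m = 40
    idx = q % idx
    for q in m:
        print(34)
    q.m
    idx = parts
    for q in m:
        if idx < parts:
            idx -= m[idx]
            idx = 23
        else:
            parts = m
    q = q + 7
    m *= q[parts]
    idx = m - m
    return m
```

Transformed code:
def compute(parts, q, idx):
    step = 40
    idx = q % idx
    for q in step:
        print(34)
    q.m
    idx = parts
    for q in step:
        if idx < parts:
            idx -= step[idx]
            idx = 23
        else:
            parts = step
    q = q + 7
    step *= q[parts]
    idx = step - step
    return step

return step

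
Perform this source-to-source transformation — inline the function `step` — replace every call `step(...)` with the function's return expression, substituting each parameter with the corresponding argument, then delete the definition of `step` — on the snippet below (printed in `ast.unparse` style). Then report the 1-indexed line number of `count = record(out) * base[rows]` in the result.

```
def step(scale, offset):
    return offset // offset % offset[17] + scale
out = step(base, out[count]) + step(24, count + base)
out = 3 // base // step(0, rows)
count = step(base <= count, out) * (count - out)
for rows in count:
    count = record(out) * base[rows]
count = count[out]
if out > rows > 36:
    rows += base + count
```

5

Transformed code:
out = out[count] // out[count] % out[count][17] + base + ((count + base) // (count + base) % (count + base)[17] + 24)
out = 3 // base // (rows // rows % rows[17] + 0)
count = (out // out % out[17] + (base <= count)) * (count - out)
for rows in count:
    count = record(out) * base[rows]
count = count[out]
if out > rows > 36:
    rows += base + count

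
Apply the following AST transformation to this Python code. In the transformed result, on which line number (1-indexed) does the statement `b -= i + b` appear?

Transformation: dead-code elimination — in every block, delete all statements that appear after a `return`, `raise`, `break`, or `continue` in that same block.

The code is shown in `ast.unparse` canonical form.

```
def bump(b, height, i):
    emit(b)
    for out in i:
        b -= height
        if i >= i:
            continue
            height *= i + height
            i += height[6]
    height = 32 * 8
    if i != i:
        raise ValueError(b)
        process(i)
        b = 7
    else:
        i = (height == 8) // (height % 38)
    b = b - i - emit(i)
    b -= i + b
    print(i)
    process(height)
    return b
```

Transformed code:
def bump(b, height, i):
    emit(b)
    for out in i:
        b -= height
        if i >= i:
            continue
    height = 32 * 8
    if i != i:
        raise ValueError(b)
    else:
        i = (height == 8) // (height % 38)
    b = b - i - emit(i)
    b -= i + b
    print(i)
    process(height)
    return b

13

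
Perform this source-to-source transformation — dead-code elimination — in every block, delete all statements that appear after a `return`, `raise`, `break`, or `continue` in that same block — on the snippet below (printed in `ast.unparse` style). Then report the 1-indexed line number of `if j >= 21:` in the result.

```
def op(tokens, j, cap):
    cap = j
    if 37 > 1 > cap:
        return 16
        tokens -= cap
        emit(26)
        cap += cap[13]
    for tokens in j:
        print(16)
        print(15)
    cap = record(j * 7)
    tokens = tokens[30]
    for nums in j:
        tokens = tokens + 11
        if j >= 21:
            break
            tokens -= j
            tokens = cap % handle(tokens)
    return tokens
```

12

Transformed code:
def op(tokens, j, cap):
    cap = j
    if 37 > 1 > cap:
        return 16
    for tokens in j:
        print(16)
        print(15)
    cap = record(j * 7)
    tokens = tokens[30]
    for nums in j:
        tokens = tokens + 11
        if j >= 21:
            break
    return tokens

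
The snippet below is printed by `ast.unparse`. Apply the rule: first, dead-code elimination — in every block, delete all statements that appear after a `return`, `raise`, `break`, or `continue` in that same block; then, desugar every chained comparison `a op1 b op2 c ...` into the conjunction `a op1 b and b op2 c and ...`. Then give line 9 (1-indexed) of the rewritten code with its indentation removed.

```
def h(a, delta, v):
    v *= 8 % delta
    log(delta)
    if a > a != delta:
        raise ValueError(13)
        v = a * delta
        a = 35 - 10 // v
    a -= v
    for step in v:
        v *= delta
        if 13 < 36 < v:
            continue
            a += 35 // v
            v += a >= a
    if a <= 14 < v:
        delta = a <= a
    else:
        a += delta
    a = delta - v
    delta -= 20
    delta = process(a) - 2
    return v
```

Transformed code:
def h(a, delta, v):
    v *= 8 % delta
    log(delta)
    if a > a and a != delta:
        raise ValueError(13)
    a -= v
    for step in v:
        v *= delta
        if 13 < 36 and 36 < v:
            continue
    if a <= 14 and 14 < v:
        delta = a <= a
    else:
        a += delta
    a = delta - v
    delta -= 20
    delta = process(a) - 2
    return v

if 13 < 36 and 36 < v:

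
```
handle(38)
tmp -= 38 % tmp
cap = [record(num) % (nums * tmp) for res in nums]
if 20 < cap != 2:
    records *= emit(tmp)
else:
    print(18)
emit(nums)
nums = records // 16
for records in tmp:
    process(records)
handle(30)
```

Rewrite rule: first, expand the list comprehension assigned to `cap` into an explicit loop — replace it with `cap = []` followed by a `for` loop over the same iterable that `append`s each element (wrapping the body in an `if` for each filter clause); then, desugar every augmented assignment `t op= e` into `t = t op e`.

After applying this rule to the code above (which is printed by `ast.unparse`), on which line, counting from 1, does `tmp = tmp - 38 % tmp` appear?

Transformed code:
handle(38)
tmp = tmp - 38 % tmp
cap = []
for res in nums:
    cap.append(record(num) % (nums * tmp))
if 20 < cap != 2:
    records = records * emit(tmp)
else:
    print(18)
emit(nums)
nums = records // 16
for records in tmp:
    process(records)
handle(30)

2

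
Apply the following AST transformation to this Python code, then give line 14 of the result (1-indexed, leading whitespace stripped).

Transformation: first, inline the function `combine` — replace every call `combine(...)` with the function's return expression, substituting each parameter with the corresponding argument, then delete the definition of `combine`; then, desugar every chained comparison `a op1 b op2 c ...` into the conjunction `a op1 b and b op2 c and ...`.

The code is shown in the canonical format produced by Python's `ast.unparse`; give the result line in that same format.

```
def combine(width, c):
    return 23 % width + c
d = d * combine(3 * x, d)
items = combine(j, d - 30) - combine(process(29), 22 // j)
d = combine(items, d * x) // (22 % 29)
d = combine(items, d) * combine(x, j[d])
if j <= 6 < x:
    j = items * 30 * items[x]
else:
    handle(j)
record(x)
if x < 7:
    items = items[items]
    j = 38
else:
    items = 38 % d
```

Transformed code:
d = d * (23 % (3 * x) + d)
items = 23 % j + (d - 30) - (23 % process(29) + 22 // j)
d = (23 % items + d * x) // (22 % 29)
d = (23 % items + d) * (23 % x + j[d])
if j <= 6 and 6 < x:
    j = items * 30 * items[x]
else:
    handle(j)
record(x)
if x < 7:
    items = items[items]
    j = 38
else:
    items = 38 % d

items = 38 % d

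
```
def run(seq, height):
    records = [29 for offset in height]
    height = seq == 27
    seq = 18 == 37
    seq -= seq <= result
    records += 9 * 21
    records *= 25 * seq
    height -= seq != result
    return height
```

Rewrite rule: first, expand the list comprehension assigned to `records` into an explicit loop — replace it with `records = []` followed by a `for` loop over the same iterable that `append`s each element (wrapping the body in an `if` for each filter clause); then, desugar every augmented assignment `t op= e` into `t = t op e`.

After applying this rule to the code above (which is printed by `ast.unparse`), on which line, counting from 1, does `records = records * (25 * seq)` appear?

Transformed code:
def run(seq, height):
    records = []
    for offset in height:
        records.append(29)
    height = seq == 27
    seq = 18 == 37
    seq = seq - (seq <= result)
    records = records + 9 * 21
    records = records * (25 * seq)
    height = height - (seq != result)
    return height

9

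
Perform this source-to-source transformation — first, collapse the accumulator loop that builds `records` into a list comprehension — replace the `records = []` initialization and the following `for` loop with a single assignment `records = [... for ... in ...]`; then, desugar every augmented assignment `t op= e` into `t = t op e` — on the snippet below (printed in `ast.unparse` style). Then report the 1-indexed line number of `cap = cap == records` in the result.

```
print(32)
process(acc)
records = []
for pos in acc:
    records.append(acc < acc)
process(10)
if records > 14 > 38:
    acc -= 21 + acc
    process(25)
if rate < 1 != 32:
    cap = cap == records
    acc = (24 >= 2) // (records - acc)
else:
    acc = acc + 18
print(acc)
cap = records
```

Transformed code:
print(32)
process(acc)
records = [acc < acc for pos in acc]
process(10)
if records > 14 > 38:
    acc = acc - (21 + acc)
    process(25)
if rate < 1 != 32:
    cap = cap == records
    acc = (24 >= 2) // (records - acc)
else:
    acc = acc + 18
print(acc)
cap = records

9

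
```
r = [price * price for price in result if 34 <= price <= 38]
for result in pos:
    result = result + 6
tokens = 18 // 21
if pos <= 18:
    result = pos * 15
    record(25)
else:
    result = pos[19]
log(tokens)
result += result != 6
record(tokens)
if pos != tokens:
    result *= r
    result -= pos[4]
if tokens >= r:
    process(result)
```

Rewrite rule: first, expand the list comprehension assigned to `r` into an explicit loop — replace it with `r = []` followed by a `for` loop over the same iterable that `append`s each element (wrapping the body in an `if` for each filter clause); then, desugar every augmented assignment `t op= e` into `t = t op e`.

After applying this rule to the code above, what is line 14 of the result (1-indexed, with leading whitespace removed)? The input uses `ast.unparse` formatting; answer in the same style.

result = result + (result != 6)

Transformed code:
r = []
for price in result:
    if 34 <= price <= 38:
        r.append(price * price)
for result in pos:
    result = result + 6
tokens = 18 // 21
if pos <= 18:
    result = pos * 15
    record(25)
else:
    result = pos[19]
log(tokens)
result = result + (result != 6)
record(tokens)
if pos != tokens:
    result = result * r
    result = result - pos[4]
if tokens >= r:
    process(result)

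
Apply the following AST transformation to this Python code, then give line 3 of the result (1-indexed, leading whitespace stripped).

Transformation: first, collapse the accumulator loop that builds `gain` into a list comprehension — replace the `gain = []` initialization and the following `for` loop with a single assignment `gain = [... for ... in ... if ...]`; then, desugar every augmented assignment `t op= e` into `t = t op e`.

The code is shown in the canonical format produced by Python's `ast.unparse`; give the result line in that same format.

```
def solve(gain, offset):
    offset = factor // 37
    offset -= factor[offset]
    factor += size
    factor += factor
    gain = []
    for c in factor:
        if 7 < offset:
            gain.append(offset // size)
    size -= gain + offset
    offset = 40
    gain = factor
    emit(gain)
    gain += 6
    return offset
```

offset = offset - factor[offset]

Transformed code:
def solve(gain, offset):
    offset = factor // 37
    offset = offset - factor[offset]
    factor = factor + size
    factor = factor + factor
    gain = [offset // size for c in factor if 7 < offset]
    size = size - (gain + offset)
    offset = 40
    gain = factor
    emit(gain)
    gain = gain + 6
    return offset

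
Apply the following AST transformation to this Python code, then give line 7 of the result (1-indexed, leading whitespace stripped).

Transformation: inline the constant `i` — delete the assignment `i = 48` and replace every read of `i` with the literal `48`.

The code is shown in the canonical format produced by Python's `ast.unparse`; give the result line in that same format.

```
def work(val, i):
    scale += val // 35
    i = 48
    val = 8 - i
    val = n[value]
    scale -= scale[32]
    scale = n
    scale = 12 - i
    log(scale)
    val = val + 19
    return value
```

Transformed code:
def work(val, i):
    scale += val // 35
    val = 8 - 48
    val = n[value]
    scale -= scale[32]
    scale = n
    scale = 12 - 48
    log(scale)
    val = val + 19
    return value

scale = 12 - 48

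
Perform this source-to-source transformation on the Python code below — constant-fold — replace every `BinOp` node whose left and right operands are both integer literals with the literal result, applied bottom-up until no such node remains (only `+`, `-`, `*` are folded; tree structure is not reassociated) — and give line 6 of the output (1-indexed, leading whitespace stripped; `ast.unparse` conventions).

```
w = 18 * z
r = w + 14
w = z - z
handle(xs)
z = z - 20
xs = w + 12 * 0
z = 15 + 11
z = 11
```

Transformed code:
w = 18 * z
r = w + 14
w = z - z
handle(xs)
z = z - 20
xs = w + 0
z = 26
z = 11

xs = w + 0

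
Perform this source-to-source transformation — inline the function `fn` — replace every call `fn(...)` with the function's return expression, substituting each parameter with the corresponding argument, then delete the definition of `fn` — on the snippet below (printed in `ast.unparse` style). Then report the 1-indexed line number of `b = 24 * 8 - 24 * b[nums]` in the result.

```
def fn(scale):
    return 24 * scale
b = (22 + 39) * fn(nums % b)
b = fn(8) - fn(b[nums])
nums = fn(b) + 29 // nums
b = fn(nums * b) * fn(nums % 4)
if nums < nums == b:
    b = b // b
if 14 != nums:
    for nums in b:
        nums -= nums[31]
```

2

Transformed code:
b = (22 + 39) * (24 * (nums % b))
b = 24 * 8 - 24 * b[nums]
nums = 24 * b + 29 // nums
b = 24 * (nums * b) * (24 * (nums % 4))
if nums < nums == b:
    b = b // b
if 14 != nums:
    for nums in b:
        nums -= nums[31]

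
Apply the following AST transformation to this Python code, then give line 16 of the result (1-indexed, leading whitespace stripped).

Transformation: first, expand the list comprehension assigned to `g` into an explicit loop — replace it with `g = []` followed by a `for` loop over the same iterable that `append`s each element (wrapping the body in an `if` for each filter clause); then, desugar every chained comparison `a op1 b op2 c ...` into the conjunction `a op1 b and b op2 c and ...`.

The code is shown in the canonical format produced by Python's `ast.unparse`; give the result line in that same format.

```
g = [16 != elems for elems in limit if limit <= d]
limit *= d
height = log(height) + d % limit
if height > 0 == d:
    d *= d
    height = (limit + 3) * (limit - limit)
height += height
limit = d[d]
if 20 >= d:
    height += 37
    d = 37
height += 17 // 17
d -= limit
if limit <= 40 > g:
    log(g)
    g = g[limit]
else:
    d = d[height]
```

Transformed code:
g = []
for elems in limit:
    if limit <= d:
        g.append(16 != elems)
limit *= d
height = log(height) + d % limit
if height > 0 and 0 == d:
    d *= d
    height = (limit + 3) * (limit - limit)
height += height
limit = d[d]
if 20 >= d:
    height += 37
    d = 37
height += 17 // 17
d -= limit
if limit <= 40 and 40 > g:
    log(g)
    g = g[limit]
else:
    d = d[height]

d -= limit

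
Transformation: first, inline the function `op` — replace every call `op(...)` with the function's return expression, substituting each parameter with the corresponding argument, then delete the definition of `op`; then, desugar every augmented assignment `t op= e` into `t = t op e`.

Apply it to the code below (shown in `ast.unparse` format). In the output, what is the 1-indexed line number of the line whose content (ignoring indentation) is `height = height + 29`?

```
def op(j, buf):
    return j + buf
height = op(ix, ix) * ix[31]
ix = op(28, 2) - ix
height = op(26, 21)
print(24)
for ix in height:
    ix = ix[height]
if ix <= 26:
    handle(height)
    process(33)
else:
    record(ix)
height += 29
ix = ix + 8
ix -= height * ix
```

Transformed code:
height = (ix + ix) * ix[31]
ix = 28 + 2 - ix
height = 26 + 21
print(24)
for ix in height:
    ix = ix[height]
if ix <= 26:
    handle(height)
    process(33)
else:
    record(ix)
height = height + 29
ix = ix + 8
ix = ix - height * ix

12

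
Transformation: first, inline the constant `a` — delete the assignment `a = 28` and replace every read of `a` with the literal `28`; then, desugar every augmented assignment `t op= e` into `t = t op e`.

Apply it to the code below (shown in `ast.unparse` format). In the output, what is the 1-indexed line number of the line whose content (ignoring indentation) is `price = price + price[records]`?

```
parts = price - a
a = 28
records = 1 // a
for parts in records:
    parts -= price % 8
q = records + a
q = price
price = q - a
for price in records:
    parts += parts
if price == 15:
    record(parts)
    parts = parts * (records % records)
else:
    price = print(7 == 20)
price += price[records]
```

Transformed code:
parts = price - 28
records = 1 // 28
for parts in records:
    parts = parts - price % 8
q = records + 28
q = price
price = q - 28
for price in records:
    parts = parts + parts
if price == 15:
    record(parts)
    parts = parts * (records % records)
else:
    price = print(7 == 20)
price = price + price[records]

15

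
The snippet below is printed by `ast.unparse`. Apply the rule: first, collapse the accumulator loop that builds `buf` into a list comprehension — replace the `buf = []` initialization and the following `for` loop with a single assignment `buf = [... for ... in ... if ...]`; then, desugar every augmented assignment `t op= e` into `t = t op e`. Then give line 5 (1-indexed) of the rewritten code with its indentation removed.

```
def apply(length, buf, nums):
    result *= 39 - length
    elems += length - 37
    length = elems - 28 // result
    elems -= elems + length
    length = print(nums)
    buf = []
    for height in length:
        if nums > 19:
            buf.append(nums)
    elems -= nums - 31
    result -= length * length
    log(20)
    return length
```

elems = elems - (elems + length)

Transformed code:
def apply(length, buf, nums):
    result = result * (39 - length)
    elems = elems + (length - 37)
    length = elems - 28 // result
    elems = elems - (elems + length)
    length = print(nums)
    buf = [nums for height in length if nums > 19]
    elems = elems - (nums - 31)
    result = result - length * length
    log(20)
    return length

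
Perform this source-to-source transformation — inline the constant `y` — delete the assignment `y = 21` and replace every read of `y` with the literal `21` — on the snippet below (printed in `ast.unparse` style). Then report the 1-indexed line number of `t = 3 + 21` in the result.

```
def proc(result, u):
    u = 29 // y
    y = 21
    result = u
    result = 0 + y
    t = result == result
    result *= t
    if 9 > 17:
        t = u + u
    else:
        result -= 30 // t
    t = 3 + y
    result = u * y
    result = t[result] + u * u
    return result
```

Transformed code:
def proc(result, u):
    u = 29 // 21
    result = u
    result = 0 + 21
    t = result == result
    result *= t
    if 9 > 17:
        t = u + u
    else:
        result -= 30 // t
    t = 3 + 21
    result = u * 21
    result = t[result] + u * u
    return result

11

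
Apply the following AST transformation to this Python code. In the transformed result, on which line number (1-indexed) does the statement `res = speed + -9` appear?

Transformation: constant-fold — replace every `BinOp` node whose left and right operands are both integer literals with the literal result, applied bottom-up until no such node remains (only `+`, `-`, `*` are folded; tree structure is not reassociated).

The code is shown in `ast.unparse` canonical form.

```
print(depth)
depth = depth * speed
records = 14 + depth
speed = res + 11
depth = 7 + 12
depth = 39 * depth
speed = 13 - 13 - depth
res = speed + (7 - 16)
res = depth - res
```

8

Transformed code:
print(depth)
depth = depth * speed
records = 14 + depth
speed = res + 11
depth = 19
depth = 39 * depth
speed = 0 - depth
res = speed + -9
res = depth - res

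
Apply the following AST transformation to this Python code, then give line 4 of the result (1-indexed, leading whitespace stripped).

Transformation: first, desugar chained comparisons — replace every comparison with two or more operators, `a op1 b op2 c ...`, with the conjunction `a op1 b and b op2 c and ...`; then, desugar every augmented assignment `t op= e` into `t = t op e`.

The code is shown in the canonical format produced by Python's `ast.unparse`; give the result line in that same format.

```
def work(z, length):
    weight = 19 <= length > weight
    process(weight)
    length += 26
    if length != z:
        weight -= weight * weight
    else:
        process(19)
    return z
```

length = length + 26

Transformed code:
def work(z, length):
    weight = 19 <= length and length > weight
    process(weight)
    length = length + 26
    if length != z:
        weight = weight - weight * weight
    else:
        process(19)
    return z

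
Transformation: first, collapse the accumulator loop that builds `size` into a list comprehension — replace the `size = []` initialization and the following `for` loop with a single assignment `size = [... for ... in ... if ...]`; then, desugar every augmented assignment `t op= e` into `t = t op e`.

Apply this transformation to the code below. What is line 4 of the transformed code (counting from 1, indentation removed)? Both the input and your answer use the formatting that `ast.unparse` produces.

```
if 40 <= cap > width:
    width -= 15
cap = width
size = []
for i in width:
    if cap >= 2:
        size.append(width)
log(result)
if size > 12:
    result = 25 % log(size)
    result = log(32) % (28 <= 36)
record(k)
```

size = [width for i in width if cap >= 2]

Transformed code:
if 40 <= cap > width:
    width = width - 15
cap = width
size = [width for i in width if cap >= 2]
log(result)
if size > 12:
    result = 25 % log(size)
    result = log(32) % (28 <= 36)
record(k)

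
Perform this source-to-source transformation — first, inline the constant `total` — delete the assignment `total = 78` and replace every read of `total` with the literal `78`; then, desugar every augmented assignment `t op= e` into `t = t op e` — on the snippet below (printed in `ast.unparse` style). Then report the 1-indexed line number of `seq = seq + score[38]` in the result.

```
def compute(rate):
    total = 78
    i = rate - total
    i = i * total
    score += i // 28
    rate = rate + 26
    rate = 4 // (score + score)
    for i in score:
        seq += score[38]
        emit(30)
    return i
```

Transformed code:
def compute(rate):
    i = rate - 78
    i = i * 78
    score = score + i // 28
    rate = rate + 26
    rate = 4 // (score + score)
    for i in score:
        seq = seq + score[38]
        emit(30)
    return i

8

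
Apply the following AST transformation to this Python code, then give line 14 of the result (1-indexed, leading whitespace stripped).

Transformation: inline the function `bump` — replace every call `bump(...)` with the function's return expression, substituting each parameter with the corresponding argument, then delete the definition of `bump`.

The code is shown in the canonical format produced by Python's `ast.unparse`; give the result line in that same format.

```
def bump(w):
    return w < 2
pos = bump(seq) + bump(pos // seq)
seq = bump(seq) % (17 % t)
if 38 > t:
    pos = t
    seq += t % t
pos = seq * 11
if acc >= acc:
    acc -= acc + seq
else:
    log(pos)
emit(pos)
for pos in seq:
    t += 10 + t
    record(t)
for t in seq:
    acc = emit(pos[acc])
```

record(t)

Transformed code:
pos = (seq < 2) + (pos // seq < 2)
seq = (seq < 2) % (17 % t)
if 38 > t:
    pos = t
    seq += t % t
pos = seq * 11
if acc >= acc:
    acc -= acc + seq
else:
    log(pos)
emit(pos)
for pos in seq:
    t += 10 + t
    record(t)
for t in seq:
    acc = emit(pos[acc])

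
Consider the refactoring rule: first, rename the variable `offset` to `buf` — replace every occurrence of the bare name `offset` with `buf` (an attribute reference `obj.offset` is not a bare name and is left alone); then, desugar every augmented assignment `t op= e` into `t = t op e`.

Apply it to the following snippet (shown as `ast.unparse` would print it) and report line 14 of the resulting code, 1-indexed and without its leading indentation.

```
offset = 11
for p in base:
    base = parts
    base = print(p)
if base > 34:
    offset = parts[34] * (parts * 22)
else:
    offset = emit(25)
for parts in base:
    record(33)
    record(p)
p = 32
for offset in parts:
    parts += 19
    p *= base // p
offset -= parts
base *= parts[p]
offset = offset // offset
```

Transformed code:
buf = 11
for p in base:
    base = parts
    base = print(p)
if base > 34:
    buf = parts[34] * (parts * 22)
else:
    buf = emit(25)
for parts in base:
    record(33)
    record(p)
p = 32
for buf in parts:
    parts = parts + 19
    p = p * (base // p)
buf = buf - parts
base = base * parts[p]
buf = buf // buf

parts = parts + 19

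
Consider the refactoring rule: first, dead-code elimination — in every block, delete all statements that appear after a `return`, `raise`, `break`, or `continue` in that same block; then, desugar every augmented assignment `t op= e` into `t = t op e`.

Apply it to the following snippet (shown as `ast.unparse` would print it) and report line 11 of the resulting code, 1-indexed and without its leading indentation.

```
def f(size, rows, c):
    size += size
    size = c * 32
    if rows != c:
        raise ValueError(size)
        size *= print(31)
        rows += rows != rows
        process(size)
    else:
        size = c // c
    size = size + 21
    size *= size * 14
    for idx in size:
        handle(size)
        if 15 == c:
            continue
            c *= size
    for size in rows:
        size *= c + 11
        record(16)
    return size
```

Transformed code:
def f(size, rows, c):
    size = size + size
    size = c * 32
    if rows != c:
        raise ValueError(size)
    else:
        size = c // c
    size = size + 21
    size = size * (size * 14)
    for idx in size:
        handle(size)
        if 15 == c:
            continue
    for size in rows:
        size = size * (c + 11)
        record(16)
    return size

handle(size)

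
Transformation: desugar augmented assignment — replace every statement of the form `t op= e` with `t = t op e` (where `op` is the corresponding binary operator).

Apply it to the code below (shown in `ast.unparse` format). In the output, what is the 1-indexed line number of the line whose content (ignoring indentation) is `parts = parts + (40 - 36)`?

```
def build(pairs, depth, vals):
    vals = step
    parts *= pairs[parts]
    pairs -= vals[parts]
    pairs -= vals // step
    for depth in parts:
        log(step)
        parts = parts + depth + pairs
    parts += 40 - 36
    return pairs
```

9

Transformed code:
def build(pairs, depth, vals):
    vals = step
    parts = parts * pairs[parts]
    pairs = pairs - vals[parts]
    pairs = pairs - vals // step
    for depth in parts:
        log(step)
        parts = parts + depth + pairs
    parts = parts + (40 - 36)
    return pairs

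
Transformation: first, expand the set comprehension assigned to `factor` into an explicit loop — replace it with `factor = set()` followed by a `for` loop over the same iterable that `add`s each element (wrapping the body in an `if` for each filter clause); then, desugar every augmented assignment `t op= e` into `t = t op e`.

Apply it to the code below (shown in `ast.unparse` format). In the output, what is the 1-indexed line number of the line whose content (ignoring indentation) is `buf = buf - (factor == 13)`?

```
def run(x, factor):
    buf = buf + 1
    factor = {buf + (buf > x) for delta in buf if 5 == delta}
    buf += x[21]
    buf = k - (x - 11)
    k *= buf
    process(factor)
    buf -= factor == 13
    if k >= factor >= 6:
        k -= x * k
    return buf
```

11

Transformed code:
def run(x, factor):
    buf = buf + 1
    factor = set()
    for delta in buf:
        if 5 == delta:
            factor.add(buf + (buf > x))
    buf = buf + x[21]
    buf = k - (x - 11)
    k = k * buf
    process(factor)
    buf = buf - (factor == 13)
    if k >= factor >= 6:
        k = k - x * k
    return buf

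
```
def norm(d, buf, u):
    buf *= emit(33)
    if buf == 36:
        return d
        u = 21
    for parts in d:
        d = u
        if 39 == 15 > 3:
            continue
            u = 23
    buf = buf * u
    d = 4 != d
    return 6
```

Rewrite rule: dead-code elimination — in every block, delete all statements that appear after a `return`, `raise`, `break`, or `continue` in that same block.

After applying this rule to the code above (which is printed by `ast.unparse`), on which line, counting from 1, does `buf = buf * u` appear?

9

Transformed code:
def norm(d, buf, u):
    buf *= emit(33)
    if buf == 36:
        return d
    for parts in d:
        d = u
        if 39 == 15 > 3:
            continue
    buf = buf * u
    d = 4 != d
    return 6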